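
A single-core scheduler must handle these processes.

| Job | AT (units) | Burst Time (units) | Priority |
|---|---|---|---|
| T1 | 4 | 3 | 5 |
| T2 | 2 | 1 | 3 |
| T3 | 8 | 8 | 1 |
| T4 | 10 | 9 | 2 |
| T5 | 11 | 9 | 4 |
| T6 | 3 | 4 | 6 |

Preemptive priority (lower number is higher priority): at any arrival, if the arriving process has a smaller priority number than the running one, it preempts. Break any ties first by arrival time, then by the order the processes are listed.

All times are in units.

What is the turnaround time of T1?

3

Timeline: | idle 0-2 | T2 2-3 | T6 3-4 | T1 4-7 | T6 7-8 | T3 8-16 | T4 16-25 | T5 25-34 | T6 34-36 |
Completion: T1=7  T2=3  T3=16  T4=25  T5=34  T6=36
Turnaround(T1) = completion − arrival = 7 − 4 = 3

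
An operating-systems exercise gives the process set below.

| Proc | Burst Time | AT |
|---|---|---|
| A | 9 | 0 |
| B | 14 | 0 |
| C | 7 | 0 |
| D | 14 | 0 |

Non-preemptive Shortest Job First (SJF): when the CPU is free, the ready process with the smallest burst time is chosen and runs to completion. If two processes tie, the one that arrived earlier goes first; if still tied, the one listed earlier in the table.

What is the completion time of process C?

Timeline: | C 0-7 | A 7-16 | B 16-30 | D 30-44 |
Completion: A=16  B=30  C=7  D=44

7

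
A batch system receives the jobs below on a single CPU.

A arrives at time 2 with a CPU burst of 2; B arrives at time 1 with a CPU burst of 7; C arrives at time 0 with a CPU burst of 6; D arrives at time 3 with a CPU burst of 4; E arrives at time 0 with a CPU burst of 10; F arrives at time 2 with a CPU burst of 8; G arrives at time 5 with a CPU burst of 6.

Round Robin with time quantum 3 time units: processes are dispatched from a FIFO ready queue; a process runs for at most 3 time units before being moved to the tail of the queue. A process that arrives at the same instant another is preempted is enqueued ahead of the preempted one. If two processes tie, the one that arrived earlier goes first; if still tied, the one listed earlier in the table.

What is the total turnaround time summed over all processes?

212

Schedule: | C 0-3 | E 3-6 | B 6-9 | A 9-11 | F 11-14 | D 14-17 | C 17-20 | G 20-23 | E 23-26 | B 26-29 | F 29-32 | D 32-33 | G 33-36 | E 36-39 | B 39-40 | F 40-42 | E 42-43 |
Completion: A=11  B=40  C=20  D=33  E=43  F=42  G=36
Turnaround (C−A): A=9  B=39  C=20  D=30  E=43  F=40  G=31
Turnaround = completion − arrival: A=9, B=39, C=20, D=30, E=43, F=40, G=31
Total turnaround = 9 + 39 + 20 + 30 + 43 + 40 + 31 = 212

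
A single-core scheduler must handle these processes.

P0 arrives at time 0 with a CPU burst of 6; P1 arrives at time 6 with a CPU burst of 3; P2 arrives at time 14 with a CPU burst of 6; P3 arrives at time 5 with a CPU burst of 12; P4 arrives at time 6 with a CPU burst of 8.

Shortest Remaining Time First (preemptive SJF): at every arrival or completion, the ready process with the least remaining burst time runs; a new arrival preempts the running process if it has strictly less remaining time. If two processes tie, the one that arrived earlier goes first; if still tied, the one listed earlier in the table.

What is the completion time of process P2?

23

Timeline: | P0 0-6 | P1 6-9 | P4 9-17 | P2 17-23 | P3 23-35 |
Completion: P0=6  P1=9  P2=23  P3=35  P4=17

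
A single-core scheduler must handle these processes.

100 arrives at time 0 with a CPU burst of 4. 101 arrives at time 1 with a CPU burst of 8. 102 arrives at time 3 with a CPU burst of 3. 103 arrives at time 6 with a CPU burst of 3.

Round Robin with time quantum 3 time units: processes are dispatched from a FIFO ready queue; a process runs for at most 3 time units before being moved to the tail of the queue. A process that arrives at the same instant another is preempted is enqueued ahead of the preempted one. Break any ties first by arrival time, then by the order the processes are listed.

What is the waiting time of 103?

4

Schedule: | 100 0-3 | 101 3-6 | 102 6-9 | 100 9-10 | 103 10-13 | 101 13-18 |
Completion: 100=10  101=18  102=9  103=13
Turnaround (C−A): 100=10  101=17  102=6  103=7
Waiting(103) = turnaround − burst = 7 − 3 = 4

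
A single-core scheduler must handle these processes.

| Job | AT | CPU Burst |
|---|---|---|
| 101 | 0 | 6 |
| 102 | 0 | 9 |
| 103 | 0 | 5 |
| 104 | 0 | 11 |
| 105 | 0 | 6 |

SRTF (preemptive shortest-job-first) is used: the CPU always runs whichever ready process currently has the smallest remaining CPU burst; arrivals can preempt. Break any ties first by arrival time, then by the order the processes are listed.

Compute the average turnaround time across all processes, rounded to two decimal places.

Timeline: | 103 0-5 | 101 5-11 | 105 11-17 | 102 17-26 | 104 26-37 |
Completion: 101=11  102=26  103=5  104=37  105=17
Turnaround times: 101=11, 102=26, 103=5, 104=37, 105=17
Average turnaround = (11+26+5+37+17) / 5 = 96/5 = 19.20

19.20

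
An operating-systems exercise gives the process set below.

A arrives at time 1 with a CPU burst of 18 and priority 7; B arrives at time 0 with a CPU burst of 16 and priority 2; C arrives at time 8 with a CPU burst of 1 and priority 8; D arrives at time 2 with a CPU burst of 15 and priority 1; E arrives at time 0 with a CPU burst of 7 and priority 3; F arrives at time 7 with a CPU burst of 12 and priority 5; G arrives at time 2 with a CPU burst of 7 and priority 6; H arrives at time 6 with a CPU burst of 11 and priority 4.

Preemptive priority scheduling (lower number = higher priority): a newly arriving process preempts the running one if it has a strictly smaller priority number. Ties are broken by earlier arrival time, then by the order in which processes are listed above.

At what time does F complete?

Schedule: | B 0-2 | D 2-17 | B 17-31 | E 31-38 | H 38-49 | F 49-61 | G 61-68 | A 68-86 | C 86-87 |
Completion: A=86  B=31  C=87  D=17  E=38  F=61  G=68  H=49

61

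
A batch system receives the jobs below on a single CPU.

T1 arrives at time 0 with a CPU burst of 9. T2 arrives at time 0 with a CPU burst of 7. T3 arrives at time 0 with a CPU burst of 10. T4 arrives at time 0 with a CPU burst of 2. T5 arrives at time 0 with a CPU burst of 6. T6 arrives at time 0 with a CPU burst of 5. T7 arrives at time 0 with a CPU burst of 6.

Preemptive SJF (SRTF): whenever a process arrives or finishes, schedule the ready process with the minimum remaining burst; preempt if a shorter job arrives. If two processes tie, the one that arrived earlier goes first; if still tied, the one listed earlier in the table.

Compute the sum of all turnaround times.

Timeline: | T4 0-2 | T6 2-7 | T5 7-13 | T7 13-19 | T2 19-26 | T1 26-35 | T3 35-45 |
Completion: T1=35  T2=26  T3=45  T4=2  T5=13  T6=7  T7=19
Turnaround = completion − arrival: T1=35, T2=26, T3=45, T4=2, T5=13, T6=7, T7=19
Total turnaround = 35 + 26 + 45 + 2 + 13 + 7 + 19 = 147

147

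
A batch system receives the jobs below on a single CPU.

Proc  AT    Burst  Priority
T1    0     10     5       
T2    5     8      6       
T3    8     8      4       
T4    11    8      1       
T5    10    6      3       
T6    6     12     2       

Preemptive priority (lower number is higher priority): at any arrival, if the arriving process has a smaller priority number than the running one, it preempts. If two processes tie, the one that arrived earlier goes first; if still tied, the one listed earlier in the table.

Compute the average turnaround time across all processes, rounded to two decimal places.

Gantt: | T1 0-6 | T6 6-11 | T4 11-19 | T6 19-26 | T5 26-32 | T3 32-40 | T1 40-44 | T2 44-52 |
Completion: T1=44  T2=52  T3=40  T4=19  T5=32  T6=26
Turnaround (C−A): T1=44  T2=47  T3=32  T4=8  T5=22  T6=20
Turnaround times: T1=44, T2=47, T3=32, T4=8, T5=22, T6=20
Average turnaround = (44+47+32+8+22+20) / 6 = 173/6 = 28.83

28.83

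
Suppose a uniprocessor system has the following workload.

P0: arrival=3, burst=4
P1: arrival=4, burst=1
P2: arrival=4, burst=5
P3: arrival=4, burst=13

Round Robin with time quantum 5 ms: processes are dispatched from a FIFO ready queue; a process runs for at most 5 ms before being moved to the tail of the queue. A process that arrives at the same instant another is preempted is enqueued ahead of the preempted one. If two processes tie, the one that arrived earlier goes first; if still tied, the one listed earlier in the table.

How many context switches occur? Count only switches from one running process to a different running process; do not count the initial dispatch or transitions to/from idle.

Gantt: | idle 0-3 | P0 3-7 | P1 7-8 | P2 8-13 | P3 13-26 |
Completion: P0=7  P1=8  P2=13  P3=26
Turnaround (C−A): P0=4  P1=4  P2=9  P3=22

3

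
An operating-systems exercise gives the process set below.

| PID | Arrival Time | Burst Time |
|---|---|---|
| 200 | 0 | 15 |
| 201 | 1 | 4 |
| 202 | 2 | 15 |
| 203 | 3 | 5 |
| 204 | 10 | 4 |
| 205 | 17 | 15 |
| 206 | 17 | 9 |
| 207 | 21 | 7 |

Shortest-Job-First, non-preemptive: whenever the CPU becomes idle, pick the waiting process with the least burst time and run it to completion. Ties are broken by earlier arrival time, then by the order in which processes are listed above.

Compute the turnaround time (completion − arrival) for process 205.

57

Timeline: | 200 0-15 | 201 15-19 | 204 19-23 | 203 23-28 | 207 28-35 | 206 35-44 | 202 44-59 | 205 59-74 |
Completion: 200=15  201=19  202=59  203=28  204=23  205=74  206=44  207=35
Turnaround(205) = completion − arrival = 74 − 17 = 57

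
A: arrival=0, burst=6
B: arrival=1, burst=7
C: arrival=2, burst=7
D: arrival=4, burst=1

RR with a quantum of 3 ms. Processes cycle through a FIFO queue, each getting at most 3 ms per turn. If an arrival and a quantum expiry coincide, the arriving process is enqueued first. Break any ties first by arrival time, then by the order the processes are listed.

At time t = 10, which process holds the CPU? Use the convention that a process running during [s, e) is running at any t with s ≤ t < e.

Timeline: | A 0-3 | B 3-6 | C 6-9 | A 9-12 | D 12-13 | B 13-16 | C 16-19 | B 19-20 | C 20-21 |
Completion: A=12  B=20  C=21  D=13
Turnaround (C−A): A=12  B=19  C=19  D=9

A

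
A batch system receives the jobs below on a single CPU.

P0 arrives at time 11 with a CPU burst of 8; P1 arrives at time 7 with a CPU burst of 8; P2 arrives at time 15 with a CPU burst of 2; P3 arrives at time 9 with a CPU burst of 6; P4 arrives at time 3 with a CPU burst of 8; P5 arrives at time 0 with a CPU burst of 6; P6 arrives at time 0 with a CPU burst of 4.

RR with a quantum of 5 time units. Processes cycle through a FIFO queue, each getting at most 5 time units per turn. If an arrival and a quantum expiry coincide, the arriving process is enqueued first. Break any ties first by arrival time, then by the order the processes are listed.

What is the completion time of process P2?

Gantt: | P5 0-5 | P6 5-9 | P4 9-14 | P5 14-15 | P1 15-20 | P3 20-25 | P0 25-30 | P4 30-33 | P2 33-35 | P1 35-38 | P3 38-39 | P0 39-42 |
Completion: P0=42  P1=38  P2=35  P3=39  P4=33  P5=15  P6=9

35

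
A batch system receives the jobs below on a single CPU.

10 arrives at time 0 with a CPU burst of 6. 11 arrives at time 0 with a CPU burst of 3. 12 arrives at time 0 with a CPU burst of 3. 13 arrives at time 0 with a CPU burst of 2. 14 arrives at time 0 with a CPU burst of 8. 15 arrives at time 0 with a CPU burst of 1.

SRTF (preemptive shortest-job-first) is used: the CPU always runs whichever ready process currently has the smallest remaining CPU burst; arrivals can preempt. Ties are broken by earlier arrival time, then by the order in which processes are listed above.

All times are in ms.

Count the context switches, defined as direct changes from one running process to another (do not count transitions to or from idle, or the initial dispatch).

5

Timeline: | 15 0-1 | 13 1-3 | 11 3-6 | 12 6-9 | 10 9-15 | 14 15-23 |
Completion: 10=15  11=6  12=9  13=3  14=23  15=1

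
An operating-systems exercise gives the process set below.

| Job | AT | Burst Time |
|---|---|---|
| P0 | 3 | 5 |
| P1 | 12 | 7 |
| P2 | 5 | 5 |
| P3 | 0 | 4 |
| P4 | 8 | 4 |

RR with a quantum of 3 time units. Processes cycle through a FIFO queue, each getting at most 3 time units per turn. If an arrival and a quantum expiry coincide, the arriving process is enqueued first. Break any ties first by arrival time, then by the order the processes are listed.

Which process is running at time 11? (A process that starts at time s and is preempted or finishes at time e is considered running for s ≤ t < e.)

Timeline: | P3 0-3 | P0 3-6 | P3 6-7 | P2 7-10 | P0 10-12 | P4 12-15 | P2 15-17 | P1 17-20 | P4 20-21 | P1 21-25 |
Completion: P0=12  P1=25  P2=17  P3=7  P4=21
Turnaround (C−A): P0=9  P1=13  P2=12  P3=7  P4=13

P0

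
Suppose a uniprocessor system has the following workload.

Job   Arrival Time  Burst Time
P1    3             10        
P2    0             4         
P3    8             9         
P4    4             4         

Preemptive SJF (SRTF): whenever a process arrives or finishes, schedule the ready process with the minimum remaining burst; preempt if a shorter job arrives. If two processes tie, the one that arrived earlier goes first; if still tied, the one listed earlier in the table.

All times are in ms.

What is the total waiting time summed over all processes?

14

Timeline: | P2 0-4 | P4 4-8 | P3 8-17 | P1 17-27 |
Completion: P1=27  P2=4  P3=17  P4=8
Waiting = turnaround − burst: P1=14, P2=0, P3=0, P4=0
Total waiting = 14 + 0 + 0 + 0 = 14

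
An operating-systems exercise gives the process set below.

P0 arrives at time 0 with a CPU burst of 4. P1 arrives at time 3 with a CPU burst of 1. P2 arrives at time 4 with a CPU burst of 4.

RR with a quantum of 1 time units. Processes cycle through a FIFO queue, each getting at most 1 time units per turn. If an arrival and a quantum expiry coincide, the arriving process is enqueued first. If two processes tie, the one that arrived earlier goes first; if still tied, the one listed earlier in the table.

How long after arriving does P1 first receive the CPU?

0

Schedule: | P0 0-3 | P1 3-4 | P0 4-5 | P2 5-9 |
Completion: P0=5  P1=4  P2=9
Turnaround (C−A): P0=5  P1=1  P2=5
Response(P1) = first start − arrival = 3 − 3 = 0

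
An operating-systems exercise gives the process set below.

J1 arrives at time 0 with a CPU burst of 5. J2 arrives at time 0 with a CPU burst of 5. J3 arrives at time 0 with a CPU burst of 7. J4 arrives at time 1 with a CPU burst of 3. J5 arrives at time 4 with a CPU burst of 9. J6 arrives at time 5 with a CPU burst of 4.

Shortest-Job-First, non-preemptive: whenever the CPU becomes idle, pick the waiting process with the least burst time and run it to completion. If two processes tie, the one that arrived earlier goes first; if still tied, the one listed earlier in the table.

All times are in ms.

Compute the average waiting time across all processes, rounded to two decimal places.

9.33

Schedule: | J1 0-5 | J4 5-8 | J6 8-12 | J2 12-17 | J3 17-24 | J5 24-33 |
Completion: J1=5  J2=17  J3=24  J4=8  J5=33  J6=12
Waiting times: J1=0, J2=12, J3=17, J4=4, J5=20, J6=3
Average waiting = (0+12+17+4+20+3) / 6 = 56/6 = 9.33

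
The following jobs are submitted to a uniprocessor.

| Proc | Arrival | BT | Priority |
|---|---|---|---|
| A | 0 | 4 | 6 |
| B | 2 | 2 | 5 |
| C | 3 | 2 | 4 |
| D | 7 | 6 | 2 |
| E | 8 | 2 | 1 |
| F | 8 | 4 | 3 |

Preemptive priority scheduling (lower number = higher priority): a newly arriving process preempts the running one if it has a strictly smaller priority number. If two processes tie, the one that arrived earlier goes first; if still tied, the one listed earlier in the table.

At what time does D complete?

15

Timeline: | A 0-2 | B 2-3 | C 3-5 | B 5-6 | A 6-7 | D 7-8 | E 8-10 | D 10-15 | F 15-19 | A 19-20 |
Completion: A=20  B=6  C=5  D=15  E=10  F=19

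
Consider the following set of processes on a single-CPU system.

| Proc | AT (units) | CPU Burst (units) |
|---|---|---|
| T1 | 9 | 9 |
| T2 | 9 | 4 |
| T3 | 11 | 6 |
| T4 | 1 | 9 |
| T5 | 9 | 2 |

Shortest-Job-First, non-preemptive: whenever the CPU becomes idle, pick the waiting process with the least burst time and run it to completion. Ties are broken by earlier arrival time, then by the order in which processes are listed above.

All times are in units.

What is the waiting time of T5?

1

Schedule: | idle 0-1 | T4 1-10 | T5 10-12 | T2 12-16 | T3 16-22 | T1 22-31 |
Completion: T1=31  T2=16  T3=22  T4=10  T5=12
Turnaround (C−A): T1=22  T2=7  T3=11  T4=9  T5=3
Waiting(T5) = turnaround − burst = 3 − 2 = 1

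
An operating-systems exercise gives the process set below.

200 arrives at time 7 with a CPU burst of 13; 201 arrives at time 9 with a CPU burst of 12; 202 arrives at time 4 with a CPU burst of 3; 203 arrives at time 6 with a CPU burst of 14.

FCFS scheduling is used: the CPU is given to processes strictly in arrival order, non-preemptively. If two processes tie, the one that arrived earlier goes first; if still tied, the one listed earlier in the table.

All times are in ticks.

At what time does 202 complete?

7

Timeline: | idle 0-4 | 202 4-7 | 203 7-21 | 200 21-34 | 201 34-46 |
Completion: 200=34  201=46  202=7  203=21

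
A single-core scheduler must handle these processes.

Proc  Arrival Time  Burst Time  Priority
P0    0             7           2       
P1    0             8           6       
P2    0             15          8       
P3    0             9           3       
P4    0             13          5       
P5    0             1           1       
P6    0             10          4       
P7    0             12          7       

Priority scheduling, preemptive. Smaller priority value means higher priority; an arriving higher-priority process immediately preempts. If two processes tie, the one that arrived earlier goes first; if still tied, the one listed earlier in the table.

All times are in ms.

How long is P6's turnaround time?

27

Gantt: | P5 0-1 | P0 1-8 | P3 8-17 | P6 17-27 | P4 27-40 | P1 40-48 | P7 48-60 | P2 60-75 |
Completion: P0=8  P1=48  P2=75  P3=17  P4=40  P5=1  P6=27  P7=60
Turnaround (C−A): P0=8  P1=48  P2=75  P3=17  P4=40  P5=1  P6=27  P7=60
Turnaround(P6) = completion − arrival = 27 − 0 = 27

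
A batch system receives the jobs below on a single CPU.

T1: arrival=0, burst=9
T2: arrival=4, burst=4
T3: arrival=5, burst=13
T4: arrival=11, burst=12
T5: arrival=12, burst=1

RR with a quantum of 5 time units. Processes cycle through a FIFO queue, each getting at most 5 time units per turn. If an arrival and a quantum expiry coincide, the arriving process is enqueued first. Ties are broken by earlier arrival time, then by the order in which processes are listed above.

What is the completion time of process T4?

Gantt: | T1 0-5 | T2 5-9 | T3 9-14 | T1 14-18 | T4 18-23 | T5 23-24 | T3 24-29 | T4 29-34 | T3 34-37 | T4 37-39 |
Completion: T1=18  T2=9  T3=37  T4=39  T5=24

39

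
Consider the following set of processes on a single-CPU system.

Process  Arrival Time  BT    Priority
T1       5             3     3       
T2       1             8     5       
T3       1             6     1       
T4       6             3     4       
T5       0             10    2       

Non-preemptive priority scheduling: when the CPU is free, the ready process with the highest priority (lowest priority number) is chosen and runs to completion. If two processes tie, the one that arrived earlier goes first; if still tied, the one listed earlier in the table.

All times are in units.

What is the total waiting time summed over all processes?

Timeline: | T5 0-10 | T3 10-16 | T1 16-19 | T4 19-22 | T2 22-30 |
Completion: T1=19  T2=30  T3=16  T4=22  T5=10
Waiting = turnaround − burst: T1=11, T2=21, T3=9, T4=13, T5=0
Total waiting = 11 + 21 + 9 + 13 + 0 = 54

54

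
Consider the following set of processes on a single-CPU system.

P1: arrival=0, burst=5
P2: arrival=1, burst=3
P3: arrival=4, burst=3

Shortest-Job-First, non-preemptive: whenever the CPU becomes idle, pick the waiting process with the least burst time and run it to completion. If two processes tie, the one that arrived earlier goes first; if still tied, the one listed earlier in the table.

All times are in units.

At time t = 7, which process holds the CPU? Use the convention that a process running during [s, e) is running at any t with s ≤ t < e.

Timeline: | P1 0-5 | P2 5-8 | P3 8-11 |
Completion: P1=5  P2=8  P3=11
Turnaround (C−A): P1=5  P2=7  P3=7

P2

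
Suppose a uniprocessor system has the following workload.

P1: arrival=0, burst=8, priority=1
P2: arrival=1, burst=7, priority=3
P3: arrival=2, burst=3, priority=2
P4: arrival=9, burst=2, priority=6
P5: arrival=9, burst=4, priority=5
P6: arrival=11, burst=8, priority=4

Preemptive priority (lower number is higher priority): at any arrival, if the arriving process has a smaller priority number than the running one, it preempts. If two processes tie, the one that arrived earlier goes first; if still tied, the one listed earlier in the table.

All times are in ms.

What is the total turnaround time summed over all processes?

Timeline: | P1 0-8 | P3 8-11 | P2 11-18 | P6 18-26 | P5 26-30 | P4 30-32 |
Completion: P1=8  P2=18  P3=11  P4=32  P5=30  P6=26
Turnaround = completion − arrival: P1=8, P2=17, P3=9, P4=23, P5=21, P6=15
Total turnaround = 8 + 17 + 9 + 23 + 21 + 15 = 93

93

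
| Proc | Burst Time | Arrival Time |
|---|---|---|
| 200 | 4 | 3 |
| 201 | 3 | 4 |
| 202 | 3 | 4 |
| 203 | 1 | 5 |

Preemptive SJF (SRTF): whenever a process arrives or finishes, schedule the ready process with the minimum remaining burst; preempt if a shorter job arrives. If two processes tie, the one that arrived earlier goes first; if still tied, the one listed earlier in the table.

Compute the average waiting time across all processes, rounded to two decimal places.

3.00

Gantt: | idle 0-3 | 200 3-5 | 203 5-6 | 200 6-8 | 201 8-11 | 202 11-14 |
Completion: 200=8  201=11  202=14  203=6
Turnaround (C−A): 200=5  201=7  202=10  203=1
Waiting times: 200=1, 201=4, 202=7, 203=0
Average waiting = (1+4+7+0) / 4 = 12/4 = 3.00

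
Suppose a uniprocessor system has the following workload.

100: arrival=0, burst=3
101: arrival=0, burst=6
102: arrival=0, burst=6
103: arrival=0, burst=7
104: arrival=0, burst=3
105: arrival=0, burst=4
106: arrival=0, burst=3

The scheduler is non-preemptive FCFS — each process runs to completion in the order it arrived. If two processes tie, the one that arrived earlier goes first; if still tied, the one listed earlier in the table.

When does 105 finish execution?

Timeline: | 100 0-3 | 101 3-9 | 102 9-15 | 103 15-22 | 104 22-25 | 105 25-29 | 106 29-32 |
Completion: 100=3  101=9  102=15  103=22  104=25  105=29  106=32
Turnaround (C−A): 100=3  101=9  102=15  103=22  104=25  105=29  106=32

29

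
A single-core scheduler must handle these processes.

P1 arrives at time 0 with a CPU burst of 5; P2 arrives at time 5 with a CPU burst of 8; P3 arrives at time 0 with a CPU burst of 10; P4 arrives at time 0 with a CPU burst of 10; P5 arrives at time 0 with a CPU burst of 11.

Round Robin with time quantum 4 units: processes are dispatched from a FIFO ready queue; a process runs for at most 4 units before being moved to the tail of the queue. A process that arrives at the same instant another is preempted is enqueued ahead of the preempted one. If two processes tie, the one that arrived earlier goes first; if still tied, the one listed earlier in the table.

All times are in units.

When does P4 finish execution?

Schedule: | P1 0-4 | P3 4-8 | P4 8-12 | P5 12-16 | P1 16-17 | P2 17-21 | P3 21-25 | P4 25-29 | P5 29-33 | P2 33-37 | P3 37-39 | P4 39-41 | P5 41-44 |
Completion: P1=17  P2=37  P3=39  P4=41  P5=44
Turnaround (C−A): P1=17  P2=32  P3=39  P4=41  P5=44

41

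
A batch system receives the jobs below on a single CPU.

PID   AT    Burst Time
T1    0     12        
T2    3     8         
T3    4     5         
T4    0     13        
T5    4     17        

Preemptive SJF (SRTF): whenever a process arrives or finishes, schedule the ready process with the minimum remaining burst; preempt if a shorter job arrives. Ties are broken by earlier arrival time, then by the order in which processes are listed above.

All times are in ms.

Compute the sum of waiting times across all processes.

77

Gantt: | T1 0-3 | T2 3-4 | T3 4-9 | T2 9-16 | T1 16-25 | T4 25-38 | T5 38-55 |
Completion: T1=25  T2=16  T3=9  T4=38  T5=55
Waiting = turnaround − burst: T1=13, T2=5, T3=0, T4=25, T5=34
Total waiting = 13 + 5 + 0 + 25 + 34 = 77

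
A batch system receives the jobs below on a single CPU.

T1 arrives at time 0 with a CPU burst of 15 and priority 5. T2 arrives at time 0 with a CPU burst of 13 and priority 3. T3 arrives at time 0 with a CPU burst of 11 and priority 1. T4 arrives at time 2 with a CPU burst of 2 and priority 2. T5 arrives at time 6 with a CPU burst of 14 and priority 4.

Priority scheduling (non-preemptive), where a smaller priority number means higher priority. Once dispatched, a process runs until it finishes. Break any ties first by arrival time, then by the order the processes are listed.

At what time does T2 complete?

Gantt: | T3 0-11 | T4 11-13 | T2 13-26 | T5 26-40 | T1 40-55 |
Completion: T1=55  T2=26  T3=11  T4=13  T5=40

26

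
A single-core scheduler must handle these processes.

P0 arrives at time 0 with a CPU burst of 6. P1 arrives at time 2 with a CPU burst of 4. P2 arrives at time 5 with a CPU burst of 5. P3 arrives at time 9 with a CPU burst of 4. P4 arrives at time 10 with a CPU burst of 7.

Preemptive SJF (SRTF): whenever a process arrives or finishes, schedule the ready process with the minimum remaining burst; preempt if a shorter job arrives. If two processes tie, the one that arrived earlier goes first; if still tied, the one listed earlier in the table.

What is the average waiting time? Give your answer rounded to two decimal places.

4.60

Schedule: | P0 0-6 | P1 6-10 | P3 10-14 | P2 14-19 | P4 19-26 |
Completion: P0=6  P1=10  P2=19  P3=14  P4=26
Turnaround (C−A): P0=6  P1=8  P2=14  P3=5  P4=16
Waiting times: P0=0, P1=4, P2=9, P3=1, P4=9
Average waiting = (0+4+9+1+9) / 5 = 23/5 = 4.60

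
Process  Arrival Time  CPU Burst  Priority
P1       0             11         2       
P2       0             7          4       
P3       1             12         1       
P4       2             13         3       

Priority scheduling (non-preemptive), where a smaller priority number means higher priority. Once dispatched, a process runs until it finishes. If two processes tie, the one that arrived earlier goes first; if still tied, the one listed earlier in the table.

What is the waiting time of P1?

0

Gantt: | P1 0-11 | P3 11-23 | P4 23-36 | P2 36-43 |
Completion: P1=11  P2=43  P3=23  P4=36
Waiting(P1) = turnaround − burst = 11 − 11 = 0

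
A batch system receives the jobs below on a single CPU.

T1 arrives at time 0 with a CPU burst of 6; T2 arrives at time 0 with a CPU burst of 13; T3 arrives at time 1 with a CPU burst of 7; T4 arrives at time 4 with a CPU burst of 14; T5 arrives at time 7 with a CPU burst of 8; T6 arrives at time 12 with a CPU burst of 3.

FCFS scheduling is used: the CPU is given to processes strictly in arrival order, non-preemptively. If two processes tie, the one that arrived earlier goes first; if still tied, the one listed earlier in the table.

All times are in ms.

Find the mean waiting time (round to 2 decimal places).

Timeline: | T1 0-6 | T2 6-19 | T3 19-26 | T4 26-40 | T5 40-48 | T6 48-51 |
Completion: T1=6  T2=19  T3=26  T4=40  T5=48  T6=51
Turnaround (C−A): T1=6  T2=19  T3=25  T4=36  T5=41  T6=39
Waiting times: T1=0, T2=6, T3=18, T4=22, T5=33, T6=36
Average waiting = (0+6+18+22+33+36) / 6 = 115/6 = 19.17

19.17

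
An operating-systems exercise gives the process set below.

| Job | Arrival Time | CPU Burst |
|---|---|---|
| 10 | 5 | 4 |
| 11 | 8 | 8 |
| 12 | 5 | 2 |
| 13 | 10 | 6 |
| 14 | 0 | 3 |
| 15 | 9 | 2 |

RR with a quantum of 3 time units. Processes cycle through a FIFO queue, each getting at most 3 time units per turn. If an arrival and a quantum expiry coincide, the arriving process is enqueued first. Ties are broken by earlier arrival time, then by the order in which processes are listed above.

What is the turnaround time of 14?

3

Schedule: | 14 0-3 | idle 3-5 | 10 5-8 | 12 8-10 | 11 10-13 | 10 13-14 | 15 14-16 | 13 16-19 | 11 19-22 | 13 22-25 | 11 25-27 |
Completion: 10=14  11=27  12=10  13=25  14=3  15=16
Turnaround(14) = completion − arrival = 3 − 0 = 3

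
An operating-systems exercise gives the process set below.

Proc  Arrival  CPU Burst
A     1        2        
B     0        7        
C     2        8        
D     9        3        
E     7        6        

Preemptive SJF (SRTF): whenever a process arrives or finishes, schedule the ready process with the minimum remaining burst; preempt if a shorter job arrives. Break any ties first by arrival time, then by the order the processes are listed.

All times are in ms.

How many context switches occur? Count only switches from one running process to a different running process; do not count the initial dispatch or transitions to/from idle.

5

Timeline: | B 0-1 | A 1-3 | B 3-9 | D 9-12 | E 12-18 | C 18-26 |
Completion: A=3  B=9  C=26  D=12  E=18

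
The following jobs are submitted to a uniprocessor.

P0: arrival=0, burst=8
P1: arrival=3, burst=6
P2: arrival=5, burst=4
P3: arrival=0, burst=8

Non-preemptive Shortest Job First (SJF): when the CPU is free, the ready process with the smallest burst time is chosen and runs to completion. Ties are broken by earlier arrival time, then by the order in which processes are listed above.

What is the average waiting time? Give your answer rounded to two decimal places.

Timeline: | P0 0-8 | P2 8-12 | P1 12-18 | P3 18-26 |
Completion: P0=8  P1=18  P2=12  P3=26
Turnaround (C−A): P0=8  P1=15  P2=7  P3=26
Waiting times: P0=0, P1=9, P2=3, P3=18
Average waiting = (0+9+3+18) / 4 = 30/4 = 7.50

7.50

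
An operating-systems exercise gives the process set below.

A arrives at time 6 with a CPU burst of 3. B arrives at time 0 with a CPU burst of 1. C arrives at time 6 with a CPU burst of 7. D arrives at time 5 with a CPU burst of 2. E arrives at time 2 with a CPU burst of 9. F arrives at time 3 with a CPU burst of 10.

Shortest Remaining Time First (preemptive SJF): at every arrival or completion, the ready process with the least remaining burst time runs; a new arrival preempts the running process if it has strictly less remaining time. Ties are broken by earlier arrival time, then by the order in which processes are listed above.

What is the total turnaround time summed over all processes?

68

Timeline: | B 0-1 | idle 1-2 | E 2-5 | D 5-7 | A 7-10 | E 10-16 | C 16-23 | F 23-33 |
Completion: A=10  B=1  C=23  D=7  E=16  F=33
Turnaround (C−A): A=4  B=1  C=17  D=2  E=14  F=30
Turnaround = completion − arrival: A=4, B=1, C=17, D=2, E=14, F=30
Total turnaround = 4 + 1 + 17 + 2 + 14 + 30 = 68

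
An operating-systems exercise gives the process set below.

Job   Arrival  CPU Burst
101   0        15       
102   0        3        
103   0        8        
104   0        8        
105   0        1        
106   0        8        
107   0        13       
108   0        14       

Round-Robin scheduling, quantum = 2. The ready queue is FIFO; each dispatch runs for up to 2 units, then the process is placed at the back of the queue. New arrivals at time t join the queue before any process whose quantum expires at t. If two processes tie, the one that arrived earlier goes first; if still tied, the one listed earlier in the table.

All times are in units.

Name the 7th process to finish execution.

108

Schedule: | 101 0-2 | 102 2-4 | 103 4-6 | 104 6-8 | 105 8-9 | 106 9-11 | 107 11-13 | 108 13-15 | 101 15-17 | 102 17-18 | 103 18-20 | 104 20-22 | 106 22-24 | 107 24-26 | 108 26-28 | 101 28-30 | 103 30-32 | 104 32-34 | 106 34-36 | 107 36-38 | 108 38-40 | 101 40-42 | 103 42-44 | 104 44-46 | 106 46-48 | 107 48-50 | 108 50-52 | 101 52-54 | 107 54-56 | 108 56-58 | 101 58-60 | 107 60-62 | 108 62-64 | 101 64-66 | 107 66-67 | 108 67-69 | 101 69-70 |
Completion: 101=70  102=18  103=44  104=46  105=9  106=48  107=67  108=69
Turnaround (C−A): 101=70  102=18  103=44  104=46  105=9  106=48  107=67  108=69
Finish order: 105 → 102 → 103 → 104 → 106 → 107 → 108 → 101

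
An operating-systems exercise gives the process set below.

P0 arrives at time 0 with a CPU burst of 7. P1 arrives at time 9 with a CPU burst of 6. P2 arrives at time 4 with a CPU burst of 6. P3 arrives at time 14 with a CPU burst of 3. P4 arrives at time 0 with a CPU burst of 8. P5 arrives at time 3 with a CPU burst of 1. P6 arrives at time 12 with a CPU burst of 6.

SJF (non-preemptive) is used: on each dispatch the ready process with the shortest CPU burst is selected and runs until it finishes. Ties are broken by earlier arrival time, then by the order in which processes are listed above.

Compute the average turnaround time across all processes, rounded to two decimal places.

13.29

Gantt: | P0 0-7 | P5 7-8 | P2 8-14 | P3 14-17 | P1 17-23 | P6 23-29 | P4 29-37 |
Completion: P0=7  P1=23  P2=14  P3=17  P4=37  P5=8  P6=29
Turnaround times: P0=7, P1=14, P2=10, P3=3, P4=37, P5=5, P6=17
Average turnaround = (7+14+10+3+37+5+17) / 7 = 93/7 = 13.29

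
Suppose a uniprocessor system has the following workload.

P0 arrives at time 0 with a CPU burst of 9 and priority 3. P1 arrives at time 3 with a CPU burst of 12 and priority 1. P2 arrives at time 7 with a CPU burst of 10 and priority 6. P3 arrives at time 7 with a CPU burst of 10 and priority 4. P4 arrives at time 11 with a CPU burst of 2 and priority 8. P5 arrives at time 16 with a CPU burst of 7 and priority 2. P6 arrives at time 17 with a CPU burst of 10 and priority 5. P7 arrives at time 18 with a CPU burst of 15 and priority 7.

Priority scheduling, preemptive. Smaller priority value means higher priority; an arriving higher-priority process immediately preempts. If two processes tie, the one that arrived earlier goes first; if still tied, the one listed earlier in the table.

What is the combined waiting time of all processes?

Timeline: | P0 0-3 | P1 3-15 | P0 15-16 | P5 16-23 | P0 23-28 | P3 28-38 | P6 38-48 | P2 48-58 | P7 58-73 | P4 73-75 |
Completion: P0=28  P1=15  P2=58  P3=38  P4=75  P5=23  P6=48  P7=73
Waiting = turnaround − burst: P0=19, P1=0, P2=41, P3=21, P4=62, P5=0, P6=21, P7=40
Total waiting = 19 + 0 + 41 + 21 + 62 + 0 + 21 + 40 = 204

204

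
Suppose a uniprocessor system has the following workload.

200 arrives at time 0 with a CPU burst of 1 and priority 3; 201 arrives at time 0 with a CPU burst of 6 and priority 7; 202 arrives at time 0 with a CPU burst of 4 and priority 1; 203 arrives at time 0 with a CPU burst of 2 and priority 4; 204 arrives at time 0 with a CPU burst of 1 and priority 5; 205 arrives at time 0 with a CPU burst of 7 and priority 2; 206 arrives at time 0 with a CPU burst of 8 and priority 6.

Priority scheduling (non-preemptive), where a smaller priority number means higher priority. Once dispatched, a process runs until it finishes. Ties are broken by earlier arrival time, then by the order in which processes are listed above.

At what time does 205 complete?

11

Timeline: | 202 0-4 | 205 4-11 | 200 11-12 | 203 12-14 | 204 14-15 | 206 15-23 | 201 23-29 |
Completion: 200=12  201=29  202=4  203=14  204=15  205=11  206=23
Turnaround (C−A): 200=12  201=29  202=4  203=14  204=15  205=11  206=23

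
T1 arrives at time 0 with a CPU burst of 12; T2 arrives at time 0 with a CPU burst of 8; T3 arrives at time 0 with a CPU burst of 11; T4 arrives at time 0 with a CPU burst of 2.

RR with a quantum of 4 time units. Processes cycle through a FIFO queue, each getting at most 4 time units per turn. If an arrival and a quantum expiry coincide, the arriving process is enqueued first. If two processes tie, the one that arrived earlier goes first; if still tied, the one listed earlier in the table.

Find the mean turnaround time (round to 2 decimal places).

24.75

Schedule: | T1 0-4 | T2 4-8 | T3 8-12 | T4 12-14 | T1 14-18 | T2 18-22 | T3 22-26 | T1 26-30 | T3 30-33 |
Completion: T1=30  T2=22  T3=33  T4=14
Turnaround (C−A): T1=30  T2=22  T3=33  T4=14
Turnaround times: T1=30, T2=22, T3=33, T4=14
Average turnaround = (30+22+33+14) / 4 = 99/4 = 24.75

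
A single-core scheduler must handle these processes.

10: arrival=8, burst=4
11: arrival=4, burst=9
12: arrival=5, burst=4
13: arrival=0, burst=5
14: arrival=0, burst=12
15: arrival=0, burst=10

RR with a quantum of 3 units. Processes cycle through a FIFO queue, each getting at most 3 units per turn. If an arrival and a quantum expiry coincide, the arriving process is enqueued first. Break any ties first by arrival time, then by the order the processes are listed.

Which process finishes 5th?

14

Gantt: | 13 0-3 | 14 3-6 | 15 6-9 | 13 9-11 | 11 11-14 | 12 14-17 | 14 17-20 | 10 20-23 | 15 23-26 | 11 26-29 | 12 29-30 | 14 30-33 | 10 33-34 | 15 34-37 | 11 37-40 | 14 40-43 | 15 43-44 |
Completion: 10=34  11=40  12=30  13=11  14=43  15=44
Finish order: 13 → 12 → 10 → 11 → 14 → 15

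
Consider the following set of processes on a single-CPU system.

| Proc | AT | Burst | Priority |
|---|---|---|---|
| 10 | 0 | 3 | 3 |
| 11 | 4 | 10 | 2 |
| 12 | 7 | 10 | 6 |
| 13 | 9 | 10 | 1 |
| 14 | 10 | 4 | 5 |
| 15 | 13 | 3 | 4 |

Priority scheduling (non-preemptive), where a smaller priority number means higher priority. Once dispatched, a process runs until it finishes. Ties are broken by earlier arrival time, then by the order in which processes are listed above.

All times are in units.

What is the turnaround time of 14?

Gantt: | 10 0-3 | idle 3-4 | 11 4-14 | 13 14-24 | 15 24-27 | 14 27-31 | 12 31-41 |
Completion: 10=3  11=14  12=41  13=24  14=31  15=27
Turnaround (C−A): 10=3  11=10  12=34  13=15  14=21  15=14
Turnaround(14) = completion − arrival = 31 − 10 = 21

21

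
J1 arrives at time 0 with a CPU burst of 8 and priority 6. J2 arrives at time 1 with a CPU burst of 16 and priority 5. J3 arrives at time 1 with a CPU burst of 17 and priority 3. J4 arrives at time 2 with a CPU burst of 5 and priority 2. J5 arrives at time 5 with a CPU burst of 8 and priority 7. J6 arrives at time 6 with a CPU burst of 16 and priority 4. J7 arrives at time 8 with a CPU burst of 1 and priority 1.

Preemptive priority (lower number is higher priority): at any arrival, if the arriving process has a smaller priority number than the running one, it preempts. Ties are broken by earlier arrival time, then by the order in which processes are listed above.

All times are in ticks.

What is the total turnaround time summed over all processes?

247

Timeline: | J1 0-1 | J3 1-2 | J4 2-7 | J3 7-8 | J7 8-9 | J3 9-24 | J6 24-40 | J2 40-56 | J1 56-63 | J5 63-71 |
Completion: J1=63  J2=56  J3=24  J4=7  J5=71  J6=40  J7=9
Turnaround = completion − arrival: J1=63, J2=55, J3=23, J4=5, J5=66, J6=34, J7=1
Total turnaround = 63 + 55 + 23 + 5 + 66 + 34 + 1 = 247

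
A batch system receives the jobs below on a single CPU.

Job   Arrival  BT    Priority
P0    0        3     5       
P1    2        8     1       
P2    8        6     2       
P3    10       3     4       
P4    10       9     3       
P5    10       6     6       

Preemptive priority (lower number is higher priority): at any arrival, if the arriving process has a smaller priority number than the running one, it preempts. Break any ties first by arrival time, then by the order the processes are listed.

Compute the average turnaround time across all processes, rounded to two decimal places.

Gantt: | P0 0-2 | P1 2-10 | P2 10-16 | P4 16-25 | P3 25-28 | P0 28-29 | P5 29-35 |
Completion: P0=29  P1=10  P2=16  P3=28  P4=25  P5=35
Turnaround (C−A): P0=29  P1=8  P2=8  P3=18  P4=15  P5=25
Turnaround times: P0=29, P1=8, P2=8, P3=18, P4=15, P5=25
Average turnaround = (29+8+8+18+15+25) / 6 = 103/6 = 17.17

17.17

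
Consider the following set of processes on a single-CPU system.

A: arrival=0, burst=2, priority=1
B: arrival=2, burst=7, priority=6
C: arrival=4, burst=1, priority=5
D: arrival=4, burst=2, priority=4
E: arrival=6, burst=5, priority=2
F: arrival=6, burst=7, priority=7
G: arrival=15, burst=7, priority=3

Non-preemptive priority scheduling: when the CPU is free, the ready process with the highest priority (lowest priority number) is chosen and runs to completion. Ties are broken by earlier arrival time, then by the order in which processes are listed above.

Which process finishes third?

E

Gantt: | A 0-2 | B 2-9 | E 9-14 | D 14-16 | G 16-23 | C 23-24 | F 24-31 |
Completion: A=2  B=9  C=24  D=16  E=14  F=31  G=23
Turnaround (C−A): A=2  B=7  C=20  D=12  E=8  F=25  G=8
Finish order: A → B → E → D → G → C → F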